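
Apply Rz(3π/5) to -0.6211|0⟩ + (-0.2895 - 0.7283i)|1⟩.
(-0.3651 + 0.5025i)|0⟩ + (0.419 - 0.6623i)|1⟩

Rz(3π/5) = [[e^(−iθ/2), 0], [0, e^(iθ/2)]] with e^(±iθ/2) = cos(θ/2) ± i·sin(θ/2); θ = 3π/5, cos(θ/2) ≈ 0.587785, sin(θ/2) ≈ 0.809017.
With a = amp(|0⟩) = -0.6211 and b = amp(|1⟩) = (-0.2895 - 0.7283i):
new amp(|0⟩) = (0.587785 - 0.809017i)·a = (-0.3651 + 0.5025i)
new amp(|1⟩) = (0.587785 + 0.809017i)·b = (0.419 - 0.6623i)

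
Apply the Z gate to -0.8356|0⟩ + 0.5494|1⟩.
-0.8356|0⟩ - 0.5494|1⟩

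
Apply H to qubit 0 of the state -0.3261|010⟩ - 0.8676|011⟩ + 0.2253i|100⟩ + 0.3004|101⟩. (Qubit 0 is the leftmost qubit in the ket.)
0.1593i|000⟩ + 0.2124|001⟩ - 0.2306|010⟩ - 0.6135|011⟩ - 0.1593i|100⟩ - 0.2124|101⟩ - 0.2306|110⟩ - 0.6135|111⟩

H on qubit 0 mixes each pair of kets that differ only in qubit 0: amplitudes (a, b) of (|…0…⟩, |…1…⟩) become ((a + b)/√2, (a − b)/√2). Kets absent from the input have amplitude 0.
(|000⟩, |100⟩): (a, b) = (0, 0.2253i) → (0.1593i, -0.1593i)
(|001⟩, |101⟩): (a, b) = (0, 0.3004) → (0.2124, -0.2124)
(|010⟩, |110⟩): (a, b) = (-0.3261, 0) → (-0.2306, -0.2306)
(|011⟩, |111⟩): (a, b) = (-0.8676, 0) → (-0.6135, -0.6135)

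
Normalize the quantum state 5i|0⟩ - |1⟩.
0.9806i|0⟩ - 0.1961|1⟩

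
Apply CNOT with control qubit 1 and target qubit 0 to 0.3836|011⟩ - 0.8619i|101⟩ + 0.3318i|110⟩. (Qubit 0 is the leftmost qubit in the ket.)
0.3318i|010⟩ - 0.8619i|101⟩ + 0.3836|111⟩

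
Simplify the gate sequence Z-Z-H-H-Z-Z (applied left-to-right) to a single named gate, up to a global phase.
I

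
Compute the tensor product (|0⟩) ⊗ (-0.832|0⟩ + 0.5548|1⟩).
-0.832|00⟩ + 0.5548|01⟩

amp(|b₁b₂…⟩) = product of the factor amplitudes for bits b₁, b₂, …; only kets whose every factor amplitude is nonzero survive.
|00⟩: (1)(-0.832) = -0.832
|01⟩: (1)(0.5548) = 0.5548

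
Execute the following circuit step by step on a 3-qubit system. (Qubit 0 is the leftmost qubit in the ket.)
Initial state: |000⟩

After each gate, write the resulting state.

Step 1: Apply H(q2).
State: 1/√2|000⟩ + 1/√2|001⟩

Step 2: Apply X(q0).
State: 1/√2|100⟩ + 1/√2|101⟩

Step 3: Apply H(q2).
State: |100⟩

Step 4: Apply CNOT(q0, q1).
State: |110⟩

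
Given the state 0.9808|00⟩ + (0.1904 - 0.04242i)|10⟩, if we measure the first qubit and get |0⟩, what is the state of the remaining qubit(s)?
|0⟩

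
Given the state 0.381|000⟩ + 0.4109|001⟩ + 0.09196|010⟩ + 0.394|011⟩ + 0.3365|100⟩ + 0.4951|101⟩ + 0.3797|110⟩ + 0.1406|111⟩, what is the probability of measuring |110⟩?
0.1442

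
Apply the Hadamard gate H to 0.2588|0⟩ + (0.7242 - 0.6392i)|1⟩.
(0.6951 - 0.452i)|0⟩ + (-0.3291 + 0.452i)|1⟩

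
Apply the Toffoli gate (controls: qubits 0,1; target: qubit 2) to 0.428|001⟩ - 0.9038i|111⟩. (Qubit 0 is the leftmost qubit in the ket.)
0.428|001⟩ - 0.9038i|110⟩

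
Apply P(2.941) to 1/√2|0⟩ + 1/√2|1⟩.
1/√2|0⟩ + (-0.6929 + 0.1409i)|1⟩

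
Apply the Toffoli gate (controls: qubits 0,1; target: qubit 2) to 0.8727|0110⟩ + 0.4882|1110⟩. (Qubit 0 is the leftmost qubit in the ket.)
0.8727|0110⟩ + 0.4882|1100⟩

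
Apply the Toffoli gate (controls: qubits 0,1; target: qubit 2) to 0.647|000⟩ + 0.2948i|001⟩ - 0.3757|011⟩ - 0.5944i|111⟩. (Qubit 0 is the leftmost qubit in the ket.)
0.647|000⟩ + 0.2948i|001⟩ - 0.3757|011⟩ - 0.5944i|110⟩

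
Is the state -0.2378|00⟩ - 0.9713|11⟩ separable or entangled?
Entangled

Writing the state as a|00⟩ + b|01⟩ + c|10⟩ + d|11⟩, it is a product state iff ad − bc = 0.
Here (a, b, c, d) = (-0.2378, 0, 0, -0.9713): ad − bc = (-0.2378)(-0.9713) − (0)(0) = 0.231 ≠ 0, so the state is entangled.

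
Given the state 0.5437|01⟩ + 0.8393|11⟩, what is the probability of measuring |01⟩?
0.2956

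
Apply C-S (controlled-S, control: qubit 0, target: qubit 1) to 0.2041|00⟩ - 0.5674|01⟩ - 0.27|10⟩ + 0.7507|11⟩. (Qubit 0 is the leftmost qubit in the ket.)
0.2041|00⟩ - 0.5674|01⟩ - 0.27|10⟩ + 0.7507i|11⟩

C-S leaves the control-|0⟩ kets |00⟩, |01⟩ unchanged and applies S to qubit 1 on the control-|1⟩ pair (|10⟩, |11⟩).
S = [[1, 0], [0, i]].
With a = amp(|10⟩) = -0.27 and b = amp(|11⟩) = 0.7507:
new amp(|10⟩) = (1)·a = -0.27
new amp(|11⟩) = (i)·b = 0.7507i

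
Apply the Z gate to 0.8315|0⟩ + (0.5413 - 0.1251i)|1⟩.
0.8315|0⟩ + (-0.5413 + 0.1251i)|1⟩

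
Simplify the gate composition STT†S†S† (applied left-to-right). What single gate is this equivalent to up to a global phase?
S†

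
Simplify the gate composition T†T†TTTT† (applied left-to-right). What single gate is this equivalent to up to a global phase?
I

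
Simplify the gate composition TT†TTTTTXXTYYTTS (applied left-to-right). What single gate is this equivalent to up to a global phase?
S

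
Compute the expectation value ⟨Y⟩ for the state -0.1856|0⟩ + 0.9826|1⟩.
0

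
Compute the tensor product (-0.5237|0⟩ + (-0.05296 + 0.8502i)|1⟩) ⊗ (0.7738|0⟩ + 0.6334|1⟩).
-0.4052|00⟩ - 0.3317|01⟩ + (-0.04098 + 0.6579i)|10⟩ + (-0.03354 + 0.5385i)|11⟩

amp(|b₁b₂…⟩) = product of the factor amplitudes for bits b₁, b₂, …; only kets whose every factor amplitude is nonzero survive.
|00⟩: (-0.5237)(0.7738) = -0.4052
|01⟩: (-0.5237)(0.6334) = -0.3317
|10⟩: (-0.05296 + 0.8502i)(0.7738) = (-0.04098 + 0.6579i)
|11⟩: (-0.05296 + 0.8502i)(0.6334) = (-0.03354 + 0.5385i)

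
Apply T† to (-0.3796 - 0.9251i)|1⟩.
(-0.9226 - 0.3857i)|1⟩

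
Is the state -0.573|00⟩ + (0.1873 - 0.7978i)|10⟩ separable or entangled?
Separable

Writing the state as a|00⟩ + b|01⟩ + c|10⟩ + d|11⟩, it is a product state iff ad − bc = 0.
Here (a, b, c, d) = (-0.573, 0, (0.1873 - 0.7978i), 0): ad − bc = (-0.573)(0) − (0)(0.1873 - 0.7978i) = 0, so the state is separable.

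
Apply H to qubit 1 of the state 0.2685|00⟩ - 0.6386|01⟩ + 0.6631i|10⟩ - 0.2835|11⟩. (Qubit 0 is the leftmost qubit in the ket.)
-0.2617|00⟩ + 0.6414|01⟩ + (-0.2005 + 0.4689i)|10⟩ + (0.2005 + 0.4689i)|11⟩

H on qubit 1 mixes each pair of kets that differ only in qubit 1: amplitudes (a, b) of (|…0…⟩, |…1…⟩) become ((a + b)/√2, (a − b)/√2). Kets absent from the input have amplitude 0.
(|00⟩, |01⟩): (a, b) = (0.2685, -0.6386) → (-0.2617, 0.6414)
(|10⟩, |11⟩): (a, b) = (0.6631i, -0.2835) → ((-0.2005 + 0.4689i), (0.2005 + 0.4689i))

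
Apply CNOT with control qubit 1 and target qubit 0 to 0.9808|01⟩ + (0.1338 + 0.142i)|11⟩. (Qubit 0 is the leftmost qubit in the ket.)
(0.1338 + 0.142i)|01⟩ + 0.9808|11⟩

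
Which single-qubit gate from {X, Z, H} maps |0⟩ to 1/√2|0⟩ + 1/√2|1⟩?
H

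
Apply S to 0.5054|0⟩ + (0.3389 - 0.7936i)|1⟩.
0.5054|0⟩ + (0.7936 + 0.3389i)|1⟩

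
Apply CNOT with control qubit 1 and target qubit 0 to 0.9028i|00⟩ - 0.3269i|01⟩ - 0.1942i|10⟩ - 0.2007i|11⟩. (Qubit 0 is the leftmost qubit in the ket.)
0.9028i|00⟩ - 0.2007i|01⟩ - 0.1942i|10⟩ - 0.3269i|11⟩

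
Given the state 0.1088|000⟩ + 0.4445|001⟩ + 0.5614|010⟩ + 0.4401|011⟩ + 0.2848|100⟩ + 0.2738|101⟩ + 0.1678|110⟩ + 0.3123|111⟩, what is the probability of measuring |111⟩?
0.09753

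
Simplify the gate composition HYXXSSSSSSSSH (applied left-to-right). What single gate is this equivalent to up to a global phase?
Y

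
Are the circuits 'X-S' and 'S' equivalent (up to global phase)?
No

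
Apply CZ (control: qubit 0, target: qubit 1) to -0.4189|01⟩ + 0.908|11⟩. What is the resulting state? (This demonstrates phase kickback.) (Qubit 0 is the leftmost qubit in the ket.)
-0.4189|01⟩ - 0.908|11⟩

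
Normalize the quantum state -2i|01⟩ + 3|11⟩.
-0.5547i|01⟩ + 0.8321|11⟩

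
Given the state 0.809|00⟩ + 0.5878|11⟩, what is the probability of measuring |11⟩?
0.3455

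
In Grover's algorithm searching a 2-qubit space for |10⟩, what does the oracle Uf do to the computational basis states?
Uf|x⟩ = -|x⟩ if x = 10, else |x⟩ (phase flip on target)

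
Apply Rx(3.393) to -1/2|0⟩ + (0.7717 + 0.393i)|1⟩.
(0.4526 - 0.7656i)|0⟩ + (-0.09675 + 0.4468i)|1⟩

Rx(3.393) = [[cos(θ/2), −i·sin(θ/2)], [−i·sin(θ/2), cos(θ/2)]]; θ = 3.393, cos(θ/2) ≈ -0.125373, sin(θ/2) ≈ 0.99211.
With a = amp(|0⟩) = -1/2 and b = amp(|1⟩) = (0.7717 + 0.393i):
new amp(|0⟩) = (-0.125373)·a + (-0.99211i)·b = (0.4526 - 0.7656i)
new amp(|1⟩) = (-0.99211i)·a + (-0.125373)·b = (-0.09675 + 0.4468i)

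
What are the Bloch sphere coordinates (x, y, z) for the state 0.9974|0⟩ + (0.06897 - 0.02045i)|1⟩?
(0.1376, -0.04079, 0.9896)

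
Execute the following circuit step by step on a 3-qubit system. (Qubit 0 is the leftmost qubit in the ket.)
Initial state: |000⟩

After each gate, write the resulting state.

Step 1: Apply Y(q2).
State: i|001⟩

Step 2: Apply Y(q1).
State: -|011⟩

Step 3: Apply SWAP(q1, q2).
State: -|011⟩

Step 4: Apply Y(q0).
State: -i|111⟩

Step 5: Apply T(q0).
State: (1/√2 - (1/√2)i)|111⟩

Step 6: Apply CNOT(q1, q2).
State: (1/√2 - (1/√2)i)|110⟩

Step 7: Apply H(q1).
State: (1/2 - (1/2)i)|100⟩ + (-1/2 + (1/2)i)|110⟩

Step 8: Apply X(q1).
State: (-1/2 + (1/2)i)|100⟩ + (1/2 - (1/2)i)|110⟩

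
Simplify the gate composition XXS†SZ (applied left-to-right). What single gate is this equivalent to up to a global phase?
Z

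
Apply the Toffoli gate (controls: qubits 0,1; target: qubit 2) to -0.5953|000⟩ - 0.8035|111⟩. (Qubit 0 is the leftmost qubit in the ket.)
-0.5953|000⟩ - 0.8035|110⟩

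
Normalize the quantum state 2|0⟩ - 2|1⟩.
1/√2|0⟩ - 1/√2|1⟩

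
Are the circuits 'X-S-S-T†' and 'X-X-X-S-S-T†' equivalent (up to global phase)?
Yes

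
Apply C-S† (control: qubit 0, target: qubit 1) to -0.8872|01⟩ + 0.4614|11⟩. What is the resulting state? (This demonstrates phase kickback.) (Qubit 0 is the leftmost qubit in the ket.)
-0.8872|01⟩ - 0.4614i|11⟩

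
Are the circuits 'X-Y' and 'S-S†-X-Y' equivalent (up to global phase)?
Yes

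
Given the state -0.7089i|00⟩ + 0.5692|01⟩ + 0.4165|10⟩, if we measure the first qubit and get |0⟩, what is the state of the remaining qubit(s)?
-0.7798i|0⟩ + 0.6261|1⟩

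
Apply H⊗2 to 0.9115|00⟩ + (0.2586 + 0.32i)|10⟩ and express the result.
(0.5851 + 0.16i)|00⟩ + (0.5851 + 0.16i)|01⟩ + (0.3265 - 0.16i)|10⟩ + (0.3265 - 0.16i)|11⟩

H⊗2 gives amp(|y⟩) = (1/2) Σ_x (−1)^(x·y) amp(|x⟩), where x·y is the number of positions in which both x and y have a 1.
|00⟩: (0.9115 + (0.2586 + 0.32i))/2 = (0.5851 + 0.16i)
|01⟩: (0.9115 + (0.2586 + 0.32i))/2 = (0.5851 + 0.16i)
|10⟩: (0.9115 - (0.2586 + 0.32i))/2 = (0.3265 - 0.16i)
|11⟩: (0.9115 - (0.2586 + 0.32i))/2 = (0.3265 - 0.16i)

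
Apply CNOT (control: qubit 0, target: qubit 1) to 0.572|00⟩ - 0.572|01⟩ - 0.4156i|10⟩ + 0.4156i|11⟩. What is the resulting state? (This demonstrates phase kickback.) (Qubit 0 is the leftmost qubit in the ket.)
0.572|00⟩ - 0.572|01⟩ + 0.4156i|10⟩ - 0.4156i|11⟩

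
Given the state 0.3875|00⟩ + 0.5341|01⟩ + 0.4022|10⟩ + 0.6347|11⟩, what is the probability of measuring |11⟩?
0.4028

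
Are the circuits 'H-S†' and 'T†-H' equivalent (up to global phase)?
No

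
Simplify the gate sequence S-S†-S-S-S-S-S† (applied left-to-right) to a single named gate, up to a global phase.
S†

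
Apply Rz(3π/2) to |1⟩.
(-1/√2 + (1/√2)i)|1⟩

Rz(3π/2) = [[e^(−iθ/2), 0], [0, e^(iθ/2)]] with e^(±iθ/2) = cos(θ/2) ± i·sin(θ/2); θ = 3π/2, cos(θ/2) ≈ -0.707107, sin(θ/2) ≈ 0.707107.
With a = amp(|0⟩) = 0 and b = amp(|1⟩) = 1:
new amp(|0⟩) = (-0.707107 - 0.707107i)·a = 0
new amp(|1⟩) = (-0.707107 + 0.707107i)·b = (-1/√2 + (1/√2)i)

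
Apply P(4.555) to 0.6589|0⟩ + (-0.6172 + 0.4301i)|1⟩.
0.6589|0⟩ + (0.5215 + 0.5422i)|1⟩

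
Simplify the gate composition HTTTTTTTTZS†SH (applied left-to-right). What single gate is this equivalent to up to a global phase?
X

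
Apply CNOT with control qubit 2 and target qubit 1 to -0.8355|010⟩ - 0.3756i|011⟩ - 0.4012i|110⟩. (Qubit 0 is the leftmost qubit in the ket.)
-0.3756i|001⟩ - 0.8355|010⟩ - 0.4012i|110⟩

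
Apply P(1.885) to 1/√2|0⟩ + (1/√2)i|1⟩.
1/√2|0⟩ + (-0.6725 - 0.2185i)|1⟩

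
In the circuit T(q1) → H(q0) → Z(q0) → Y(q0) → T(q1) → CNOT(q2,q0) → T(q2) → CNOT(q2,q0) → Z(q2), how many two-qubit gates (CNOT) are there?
2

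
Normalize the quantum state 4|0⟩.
|0⟩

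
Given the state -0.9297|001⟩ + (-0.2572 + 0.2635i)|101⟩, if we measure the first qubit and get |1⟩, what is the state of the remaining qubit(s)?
(-0.6985 + 0.7156i)|01⟩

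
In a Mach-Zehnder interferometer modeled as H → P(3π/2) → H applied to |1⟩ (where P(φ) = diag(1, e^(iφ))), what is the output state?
(1/2 + (1/2)i)|0⟩ + (1/2 - (1/2)i)|1⟩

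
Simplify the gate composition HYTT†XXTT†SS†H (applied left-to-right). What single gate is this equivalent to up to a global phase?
Y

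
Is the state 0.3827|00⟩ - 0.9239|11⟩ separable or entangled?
Entangled

Writing the state as a|00⟩ + b|01⟩ + c|10⟩ + d|11⟩, it is a product state iff ad − bc = 0.
Here (a, b, c, d) = (0.3827, 0, 0, -0.9239): ad − bc = (0.3827)(-0.9239) − (0)(0) = -0.3536 ≠ 0, so the state is entangled.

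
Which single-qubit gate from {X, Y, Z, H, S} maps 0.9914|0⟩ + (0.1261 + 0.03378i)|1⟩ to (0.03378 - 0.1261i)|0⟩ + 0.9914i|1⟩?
Y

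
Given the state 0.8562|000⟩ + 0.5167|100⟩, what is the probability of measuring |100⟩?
0.267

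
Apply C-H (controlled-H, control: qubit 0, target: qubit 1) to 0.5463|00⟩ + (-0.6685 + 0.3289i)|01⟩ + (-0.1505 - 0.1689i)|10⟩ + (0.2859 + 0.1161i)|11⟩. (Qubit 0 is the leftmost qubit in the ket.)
0.5463|00⟩ + (-0.6685 + 0.3289i)|01⟩ + (0.09574 - 0.03734i)|10⟩ + (-0.3086 - 0.2015i)|11⟩

C-H leaves the control-|0⟩ kets |00⟩, |01⟩ unchanged and applies H to qubit 1 on the control-|1⟩ pair (|10⟩, |11⟩).
H = [[1/√2, 1/√2], [1/√2, -1/√2]].
With a = amp(|10⟩) = (-0.1505 - 0.1689i) and b = amp(|11⟩) = (0.2859 + 0.1161i):
new amp(|10⟩) = (1/√2)·a + (1/√2)·b = (0.09574 - 0.03734i)
new amp(|11⟩) = (1/√2)·a + (-1/√2)·b = (-0.3086 - 0.2015i)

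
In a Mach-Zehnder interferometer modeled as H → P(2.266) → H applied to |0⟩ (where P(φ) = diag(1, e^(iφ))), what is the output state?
(0.1797 + 0.384i)|0⟩ + (0.8203 - 0.384i)|1⟩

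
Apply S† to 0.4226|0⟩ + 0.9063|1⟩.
0.4226|0⟩ - 0.9063i|1⟩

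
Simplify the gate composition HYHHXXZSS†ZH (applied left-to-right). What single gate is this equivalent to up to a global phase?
Y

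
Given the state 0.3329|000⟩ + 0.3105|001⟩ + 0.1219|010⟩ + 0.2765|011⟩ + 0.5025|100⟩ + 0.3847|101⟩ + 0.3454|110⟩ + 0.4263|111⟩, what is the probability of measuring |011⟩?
0.07645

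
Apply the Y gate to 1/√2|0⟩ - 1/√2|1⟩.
(1/√2)i|0⟩ + (1/√2)i|1⟩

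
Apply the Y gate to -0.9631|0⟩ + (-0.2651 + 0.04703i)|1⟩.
(0.04703 + 0.2651i)|0⟩ - 0.9631i|1⟩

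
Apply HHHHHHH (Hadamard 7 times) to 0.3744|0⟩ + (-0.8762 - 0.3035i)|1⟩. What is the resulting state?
(-0.3548 - 0.2146i)|0⟩ + (0.8843 + 0.2146i)|1⟩

H² = I, so H^7 = H: a single Hadamard. With (a, b) = (0.3744, (-0.8762 - 0.3035i)), H gives ((a + b)/√2, (a − b)/√2) = ((-0.3548 - 0.2146i), (0.8843 + 0.2146i)).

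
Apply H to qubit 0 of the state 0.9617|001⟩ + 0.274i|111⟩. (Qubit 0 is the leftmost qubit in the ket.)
0.68|001⟩ + 0.1937i|011⟩ + 0.68|101⟩ - 0.1937i|111⟩

H on qubit 0 mixes each pair of kets that differ only in qubit 0: amplitudes (a, b) of (|…0…⟩, |…1…⟩) become ((a + b)/√2, (a − b)/√2). Kets absent from the input have amplitude 0.
(|001⟩, |101⟩): (a, b) = (0.9617, 0) → (0.68, 0.68)
(|011⟩, |111⟩): (a, b) = (0, 0.274i) → (0.1937i, -0.1937i)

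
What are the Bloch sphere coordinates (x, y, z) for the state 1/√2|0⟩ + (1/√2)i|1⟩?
(0, 1, 0)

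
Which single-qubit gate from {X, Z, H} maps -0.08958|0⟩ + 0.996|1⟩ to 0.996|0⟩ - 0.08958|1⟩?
X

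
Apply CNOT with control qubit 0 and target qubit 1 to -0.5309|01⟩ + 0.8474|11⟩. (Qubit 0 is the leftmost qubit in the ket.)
-0.5309|01⟩ + 0.8474|10⟩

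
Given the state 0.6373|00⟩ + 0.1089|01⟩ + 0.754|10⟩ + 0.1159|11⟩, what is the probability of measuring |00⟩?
0.4062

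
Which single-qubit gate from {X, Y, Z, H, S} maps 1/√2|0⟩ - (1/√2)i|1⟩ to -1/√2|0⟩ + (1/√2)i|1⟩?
Y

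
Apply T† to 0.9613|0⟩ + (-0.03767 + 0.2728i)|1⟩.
0.9613|0⟩ + (0.1663 + 0.2195i)|1⟩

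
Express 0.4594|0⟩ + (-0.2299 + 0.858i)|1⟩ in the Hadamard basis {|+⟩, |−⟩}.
(0.1623 + 0.6067i)|+⟩ + (0.4874 - 0.6067i)|−⟩

With |ψ⟩ = α|0⟩ + β|1⟩, the Hadamard-basis coefficients are ⟨+|ψ⟩ = (α + β)/√2 and ⟨−|ψ⟩ = (α − β)/√2.
Here α = 0.4594, β = (-0.2299 + 0.858i): (α + β)/√2 = (0.1623 + 0.6067i), (α − β)/√2 = (0.4874 - 0.6067i).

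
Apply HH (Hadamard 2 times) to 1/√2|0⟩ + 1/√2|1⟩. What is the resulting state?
1/√2|0⟩ + 1/√2|1⟩

H² = I, so an even number of Hadamards cancels: H^2 = I and the state is unchanged.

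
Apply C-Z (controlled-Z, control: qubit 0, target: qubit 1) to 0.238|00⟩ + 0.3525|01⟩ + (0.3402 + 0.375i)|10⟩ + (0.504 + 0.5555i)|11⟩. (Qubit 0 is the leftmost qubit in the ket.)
0.238|00⟩ + 0.3525|01⟩ + (0.3402 + 0.375i)|10⟩ + (-0.504 - 0.5555i)|11⟩

C-Z leaves the control-|0⟩ kets |00⟩, |01⟩ unchanged and applies Z to qubit 1 on the control-|1⟩ pair (|10⟩, |11⟩).
Z = [[1, 0], [0, -1]].
With a = amp(|10⟩) = (0.3402 + 0.375i) and b = amp(|11⟩) = (0.504 + 0.5555i):
new amp(|10⟩) = (1)·a = (0.3402 + 0.375i)
new amp(|11⟩) = (-1)·b = (-0.504 - 0.5555i)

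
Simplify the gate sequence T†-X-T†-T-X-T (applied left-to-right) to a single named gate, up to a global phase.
I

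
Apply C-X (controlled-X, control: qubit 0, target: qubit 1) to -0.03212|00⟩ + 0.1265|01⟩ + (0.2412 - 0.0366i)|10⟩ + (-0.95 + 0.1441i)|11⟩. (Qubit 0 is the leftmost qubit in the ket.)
-0.03212|00⟩ + 0.1265|01⟩ + (-0.95 + 0.1441i)|10⟩ + (0.2412 - 0.0366i)|11⟩

C-X leaves the control-|0⟩ kets |00⟩, |01⟩ unchanged and applies X to qubit 1 on the control-|1⟩ pair (|10⟩, |11⟩).
X = [[0, 1], [1, 0]].
With a = amp(|10⟩) = (0.2412 - 0.0366i) and b = amp(|11⟩) = (-0.95 + 0.1441i):
new amp(|10⟩) = (1)·b = (-0.95 + 0.1441i)
new amp(|11⟩) = (1)·a = (0.2412 - 0.0366i)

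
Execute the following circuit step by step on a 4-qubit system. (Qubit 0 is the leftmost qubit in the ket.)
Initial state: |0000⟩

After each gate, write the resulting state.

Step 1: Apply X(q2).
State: |0010⟩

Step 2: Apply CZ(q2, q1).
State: |0010⟩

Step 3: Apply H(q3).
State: 1/√2|0010⟩ + 1/√2|0011⟩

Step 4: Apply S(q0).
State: 1/√2|0010⟩ + 1/√2|0011⟩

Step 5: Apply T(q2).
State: (1/2 + (1/2)i)|0010⟩ + (1/2 + (1/2)i)|0011⟩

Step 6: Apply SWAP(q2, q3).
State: (1/2 + (1/2)i)|0001⟩ + (1/2 + (1/2)i)|0011⟩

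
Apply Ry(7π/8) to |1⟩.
-0.9808|0⟩ + 0.1951|1⟩

Ry(7π/8) = [[cos(θ/2), −sin(θ/2)], [sin(θ/2), cos(θ/2)]]; θ = 7π/8, cos(θ/2) ≈ 0.19509, sin(θ/2) ≈ 0.980785.
With a = amp(|0⟩) = 0 and b = amp(|1⟩) = 1:
new amp(|0⟩) = (0.19509)·a + (-0.980785)·b = -0.9808
new amp(|1⟩) = (0.980785)·a + (0.19509)·b = 0.1951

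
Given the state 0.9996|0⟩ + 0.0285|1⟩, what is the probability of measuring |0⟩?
0.9992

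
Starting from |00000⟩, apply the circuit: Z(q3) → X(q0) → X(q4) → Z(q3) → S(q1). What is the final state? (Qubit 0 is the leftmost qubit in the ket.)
|10001⟩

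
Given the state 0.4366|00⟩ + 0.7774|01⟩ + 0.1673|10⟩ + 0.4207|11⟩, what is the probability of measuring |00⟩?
0.1906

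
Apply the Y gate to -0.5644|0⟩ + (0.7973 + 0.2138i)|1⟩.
(0.2138 - 0.7973i)|0⟩ - 0.5644i|1⟩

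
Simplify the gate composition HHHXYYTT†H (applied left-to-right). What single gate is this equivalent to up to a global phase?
Z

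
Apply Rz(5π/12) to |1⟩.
(0.7934 + 0.6088i)|1⟩

Rz(5π/12) = [[e^(−iθ/2), 0], [0, e^(iθ/2)]] with e^(±iθ/2) = cos(θ/2) ± i·sin(θ/2); θ = 5π/12, cos(θ/2) ≈ 0.793353, sin(θ/2) ≈ 0.608761.
With a = amp(|0⟩) = 0 and b = amp(|1⟩) = 1:
new amp(|0⟩) = (0.793353 - 0.608761i)·a = 0
new amp(|1⟩) = (0.793353 + 0.608761i)·b = (0.7934 + 0.6088i)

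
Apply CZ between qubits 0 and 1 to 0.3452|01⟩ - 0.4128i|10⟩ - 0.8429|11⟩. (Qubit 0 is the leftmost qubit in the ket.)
0.3452|01⟩ - 0.4128i|10⟩ + 0.8429|11⟩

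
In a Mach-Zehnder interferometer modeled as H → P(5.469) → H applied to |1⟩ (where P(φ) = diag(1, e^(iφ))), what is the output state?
(0.1568 + 0.3636i)|0⟩ + (0.8432 - 0.3636i)|1⟩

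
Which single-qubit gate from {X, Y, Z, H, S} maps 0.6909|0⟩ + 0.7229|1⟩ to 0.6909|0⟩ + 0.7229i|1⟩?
S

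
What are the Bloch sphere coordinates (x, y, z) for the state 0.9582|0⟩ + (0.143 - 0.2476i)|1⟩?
(0.274, -0.4745, 0.8364)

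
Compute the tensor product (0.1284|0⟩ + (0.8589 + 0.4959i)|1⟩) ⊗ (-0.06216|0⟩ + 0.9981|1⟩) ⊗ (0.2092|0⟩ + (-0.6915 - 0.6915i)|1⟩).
-0.00167|000⟩ + (0.005519 + 0.005519i)|001⟩ + 0.02681|010⟩ + (-0.08862 - 0.08862i)|011⟩ + (-0.01117 - 0.006449i)|100⟩ + (0.0156 + 0.05823i)|101⟩ + (0.1793 + 0.1035i)|110⟩ + (-0.2505 - 0.9351i)|111⟩

amp(|b₁b₂…⟩) = product of the factor amplitudes for bits b₁, b₂, …; only kets whose every factor amplitude is nonzero survive.
|000⟩: (0.1284)(-0.06216)(0.2092) = -0.00167
|001⟩: (0.1284)(-0.06216)(-0.6915 - 0.6915i) = (0.005519 + 0.005519i)
|010⟩: (0.1284)(0.9981)(0.2092) = 0.02681
|011⟩: (0.1284)(0.9981)(-0.6915 - 0.6915i) = (-0.08862 - 0.08862i)
|100⟩: (0.8589 + 0.4959i)(-0.06216)(0.2092) = (-0.01117 - 0.006449i)
|101⟩: (0.8589 + 0.4959i)(-0.06216)(-0.6915 - 0.6915i) = (0.0156 + 0.05823i)
|110⟩: (0.8589 + 0.4959i)(0.9981)(0.2092) = (0.1793 + 0.1035i)
|111⟩: (0.8589 + 0.4959i)(0.9981)(-0.6915 - 0.6915i) = (-0.2505 - 0.9351i)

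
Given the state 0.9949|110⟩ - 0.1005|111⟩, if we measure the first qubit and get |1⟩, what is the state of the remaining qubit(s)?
0.9949|10⟩ - 0.1005|11⟩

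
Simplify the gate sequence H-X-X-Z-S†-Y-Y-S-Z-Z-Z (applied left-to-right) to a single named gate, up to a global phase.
H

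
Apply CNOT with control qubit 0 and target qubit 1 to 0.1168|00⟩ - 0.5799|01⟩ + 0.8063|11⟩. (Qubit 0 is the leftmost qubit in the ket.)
0.1168|00⟩ - 0.5799|01⟩ + 0.8063|10⟩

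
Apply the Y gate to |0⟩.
i|1⟩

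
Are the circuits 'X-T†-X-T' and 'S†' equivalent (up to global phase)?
No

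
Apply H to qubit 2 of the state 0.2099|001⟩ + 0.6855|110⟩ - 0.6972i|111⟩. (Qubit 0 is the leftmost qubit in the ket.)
0.1484|000⟩ - 0.1484|001⟩ + (0.4847 - 0.493i)|110⟩ + (0.4847 + 0.493i)|111⟩

H on qubit 2 mixes each pair of kets that differ only in qubit 2: amplitudes (a, b) of (|…0…⟩, |…1…⟩) become ((a + b)/√2, (a − b)/√2). Kets absent from the input have amplitude 0.
(|000⟩, |001⟩): (a, b) = (0, 0.2099) → (0.1484, -0.1484)
(|110⟩, |111⟩): (a, b) = (0.6855, -0.6972i) → ((0.4847 - 0.493i), (0.4847 + 0.493i))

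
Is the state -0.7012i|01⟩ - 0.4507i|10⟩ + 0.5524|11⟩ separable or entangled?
Entangled

Writing the state as a|00⟩ + b|01⟩ + c|10⟩ + d|11⟩, it is a product state iff ad − bc = 0.
Here (a, b, c, d) = (0, -0.7012i, -0.4507i, 0.5524): ad − bc = (0)(0.5524) − (-0.7012i)(-0.4507i) = 0.316 ≠ 0, so the state is entangled.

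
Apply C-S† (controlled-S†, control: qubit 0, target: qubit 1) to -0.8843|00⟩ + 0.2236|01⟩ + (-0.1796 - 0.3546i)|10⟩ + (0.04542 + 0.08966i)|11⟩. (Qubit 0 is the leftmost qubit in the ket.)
-0.8843|00⟩ + 0.2236|01⟩ + (-0.1796 - 0.3546i)|10⟩ + (0.08966 - 0.04542i)|11⟩

C-S† leaves the control-|0⟩ kets |00⟩, |01⟩ unchanged and applies S† to qubit 1 on the control-|1⟩ pair (|10⟩, |11⟩).
S† = [[1, 0], [0, -i]].
With a = amp(|10⟩) = (-0.1796 - 0.3546i) and b = amp(|11⟩) = (0.04542 + 0.08966i):
new amp(|10⟩) = (1)·a = (-0.1796 - 0.3546i)
new amp(|11⟩) = (-i)·b = (0.08966 - 0.04542i)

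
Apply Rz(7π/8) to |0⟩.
(0.1951 - 0.9808i)|0⟩

Rz(7π/8) = [[e^(−iθ/2), 0], [0, e^(iθ/2)]] with e^(±iθ/2) = cos(θ/2) ± i·sin(θ/2); θ = 7π/8, cos(θ/2) ≈ 0.19509, sin(θ/2) ≈ 0.980785.
With a = amp(|0⟩) = 1 and b = amp(|1⟩) = 0:
new amp(|0⟩) = (0.19509 - 0.980785i)·a = (0.1951 - 0.9808i)
new amp(|1⟩) = (0.19509 + 0.980785i)·b = 0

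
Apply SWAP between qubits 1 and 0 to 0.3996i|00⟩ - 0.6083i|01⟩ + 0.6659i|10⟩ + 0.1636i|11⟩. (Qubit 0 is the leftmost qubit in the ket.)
0.3996i|00⟩ + 0.6659i|01⟩ - 0.6083i|10⟩ + 0.1636i|11⟩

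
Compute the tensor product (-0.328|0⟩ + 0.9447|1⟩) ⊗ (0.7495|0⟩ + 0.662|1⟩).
-0.2458|00⟩ - 0.2171|01⟩ + 0.7081|10⟩ + 0.6254|11⟩

amp(|b₁b₂…⟩) = product of the factor amplitudes for bits b₁, b₂, …; only kets whose every factor amplitude is nonzero survive.
|00⟩: (-0.328)(0.7495) = -0.2458
|01⟩: (-0.328)(0.662) = -0.2171
|10⟩: (0.9447)(0.7495) = 0.7081
|11⟩: (0.9447)(0.662) = 0.6254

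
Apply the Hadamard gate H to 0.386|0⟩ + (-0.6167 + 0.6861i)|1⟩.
(-0.1631 + 0.4851i)|0⟩ + (0.709 - 0.4851i)|1⟩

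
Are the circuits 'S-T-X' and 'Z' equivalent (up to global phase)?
No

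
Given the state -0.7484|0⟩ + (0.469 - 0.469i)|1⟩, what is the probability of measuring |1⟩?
0.4399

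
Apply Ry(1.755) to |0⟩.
0.6391|0⟩ + 0.7691|1⟩

Ry(1.755) = [[cos(θ/2), −sin(θ/2)], [sin(θ/2), cos(θ/2)]]; θ = 1.755, cos(θ/2) ≈ 0.639076, sin(θ/2) ≈ 0.769144.
With a = amp(|0⟩) = 1 and b = amp(|1⟩) = 0:
new amp(|0⟩) = (0.639076)·a + (-0.769144)·b = 0.6391
new amp(|1⟩) = (0.769144)·a + (0.639076)·b = 0.7691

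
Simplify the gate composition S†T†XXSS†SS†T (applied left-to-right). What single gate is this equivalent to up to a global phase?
S†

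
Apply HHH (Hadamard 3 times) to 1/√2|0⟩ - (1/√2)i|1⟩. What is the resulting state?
(1/2 - (1/2)i)|0⟩ + (1/2 + (1/2)i)|1⟩

H² = I, so H^3 = H: a single Hadamard. With (a, b) = (1/√2, -(1/√2)i), H gives ((a + b)/√2, (a − b)/√2) = ((1/2 - (1/2)i), (1/2 + (1/2)i)).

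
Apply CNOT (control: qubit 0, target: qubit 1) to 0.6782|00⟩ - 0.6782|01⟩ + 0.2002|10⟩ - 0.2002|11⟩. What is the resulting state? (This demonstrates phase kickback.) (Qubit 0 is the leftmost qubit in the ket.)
0.6782|00⟩ - 0.6782|01⟩ - 0.2002|10⟩ + 0.2002|11⟩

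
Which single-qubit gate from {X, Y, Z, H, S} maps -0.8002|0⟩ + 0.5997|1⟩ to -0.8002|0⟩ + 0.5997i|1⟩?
S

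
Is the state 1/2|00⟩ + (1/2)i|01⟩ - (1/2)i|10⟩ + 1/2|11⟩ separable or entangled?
Separable

Writing the state as a|00⟩ + b|01⟩ + c|10⟩ + d|11⟩, it is a product state iff ad − bc = 0.
Here (a, b, c, d) = (1/2, (1/2)i, -(1/2)i, 1/2): ad − bc = (1/2)(1/2) − ((1/2)i)(-(1/2)i) = 0, so the state is separable.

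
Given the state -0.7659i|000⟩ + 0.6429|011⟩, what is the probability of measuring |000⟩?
0.5866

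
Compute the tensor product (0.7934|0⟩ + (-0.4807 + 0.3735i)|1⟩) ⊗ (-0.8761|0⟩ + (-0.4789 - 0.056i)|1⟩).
-0.6951|00⟩ + (-0.38 - 0.04443i)|01⟩ + (0.4211 - 0.3272i)|10⟩ + (0.2511 - 0.1519i)|11⟩

amp(|b₁b₂…⟩) = product of the factor amplitudes for bits b₁, b₂, …; only kets whose every factor amplitude is nonzero survive.
|00⟩: (0.7934)(-0.8761) = -0.6951
|01⟩: (0.7934)(-0.4789 - 0.056i) = (-0.38 - 0.04443i)
|10⟩: (-0.4807 + 0.3735i)(-0.8761) = (0.4211 - 0.3272i)
|11⟩: (-0.4807 + 0.3735i)(-0.4789 - 0.056i) = (0.2511 - 0.1519i)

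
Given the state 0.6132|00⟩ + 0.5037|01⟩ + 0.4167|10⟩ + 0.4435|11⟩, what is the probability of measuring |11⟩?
0.1967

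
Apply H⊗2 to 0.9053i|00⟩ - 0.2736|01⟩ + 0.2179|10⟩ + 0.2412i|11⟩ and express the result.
(-0.02785 + 0.5733i)|00⟩ + (0.2458 + 0.3321i)|01⟩ + (-0.2458 + 0.3321i)|10⟩ + (0.02785 + 0.5733i)|11⟩

H⊗2 gives amp(|y⟩) = (1/2) Σ_x (−1)^(x·y) amp(|x⟩), where x·y is the number of positions in which both x and y have a 1.
|00⟩: (0.9053i - 0.2736 + 0.2179 + 0.2412i)/2 = (-0.02785 + 0.5733i)
|01⟩: (0.9053i + 0.2736 + 0.2179 - 0.2412i)/2 = (0.2458 + 0.3321i)
|10⟩: (0.9053i - 0.2736 - 0.2179 - 0.2412i)/2 = (-0.2458 + 0.3321i)
|11⟩: (0.9053i + 0.2736 - 0.2179 + 0.2412i)/2 = (0.02785 + 0.5733i)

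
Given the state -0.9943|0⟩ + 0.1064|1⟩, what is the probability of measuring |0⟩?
0.9886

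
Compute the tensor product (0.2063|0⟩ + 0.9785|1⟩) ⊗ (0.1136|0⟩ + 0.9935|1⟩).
0.02344|00⟩ + 0.205|01⟩ + 0.1112|10⟩ + 0.9721|11⟩

amp(|b₁b₂…⟩) = product of the factor amplitudes for bits b₁, b₂, …; only kets whose every factor amplitude is nonzero survive.
|00⟩: (0.2063)(0.1136) = 0.02344
|01⟩: (0.2063)(0.9935) = 0.205
|10⟩: (0.9785)(0.1136) = 0.1112
|11⟩: (0.9785)(0.9935) = 0.9721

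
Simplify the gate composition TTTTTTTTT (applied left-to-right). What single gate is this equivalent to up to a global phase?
T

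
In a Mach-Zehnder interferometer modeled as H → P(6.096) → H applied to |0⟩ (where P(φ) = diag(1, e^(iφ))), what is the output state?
(0.9913 - 0.09305i)|0⟩ + (0.008734 + 0.09305i)|1⟩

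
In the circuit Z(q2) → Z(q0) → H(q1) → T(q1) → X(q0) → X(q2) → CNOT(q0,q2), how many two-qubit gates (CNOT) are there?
1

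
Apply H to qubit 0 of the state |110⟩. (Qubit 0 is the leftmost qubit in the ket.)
1/√2|010⟩ - 1/√2|110⟩

H on qubit 0 mixes each pair of kets that differ only in qubit 0: amplitudes (a, b) of (|…0…⟩, |…1…⟩) become ((a + b)/√2, (a − b)/√2). Kets absent from the input have amplitude 0.
(|010⟩, |110⟩): (a, b) = (0, 1) → (1/√2, -1/√2)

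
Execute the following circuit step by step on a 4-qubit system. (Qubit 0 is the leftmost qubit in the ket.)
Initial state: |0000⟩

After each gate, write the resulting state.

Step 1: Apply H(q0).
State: 1/√2|0000⟩ + 1/√2|1000⟩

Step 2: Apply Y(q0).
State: -(1/√2)i|0000⟩ + (1/√2)i|1000⟩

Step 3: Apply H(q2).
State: -(1/2)i|0000⟩ - (1/2)i|0010⟩ + (1/2)i|1000⟩ + (1/2)i|1010⟩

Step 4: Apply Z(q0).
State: -(1/2)i|0000⟩ - (1/2)i|0010⟩ - (1/2)i|1000⟩ - (1/2)i|1010⟩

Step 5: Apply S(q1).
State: -(1/2)i|0000⟩ - (1/2)i|0010⟩ - (1/2)i|1000⟩ - (1/2)i|1010⟩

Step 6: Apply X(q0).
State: -(1/2)i|0000⟩ - (1/2)i|0010⟩ - (1/2)i|1000⟩ - (1/2)i|1010⟩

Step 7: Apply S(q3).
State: -(1/2)i|0000⟩ - (1/2)i|0010⟩ - (1/2)i|1000⟩ - (1/2)i|1010⟩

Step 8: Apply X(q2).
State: -(1/2)i|0000⟩ - (1/2)i|0010⟩ - (1/2)i|1000⟩ - (1/2)i|1010⟩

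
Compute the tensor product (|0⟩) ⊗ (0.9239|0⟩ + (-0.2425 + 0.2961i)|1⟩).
0.9239|00⟩ + (-0.2425 + 0.2961i)|01⟩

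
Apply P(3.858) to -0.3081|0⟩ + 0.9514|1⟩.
-0.3081|0⟩ + (-0.7175 - 0.6248i)|1⟩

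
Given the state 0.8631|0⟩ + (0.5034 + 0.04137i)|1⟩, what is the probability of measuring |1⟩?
0.2551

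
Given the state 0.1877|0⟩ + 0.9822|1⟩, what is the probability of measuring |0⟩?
0.03523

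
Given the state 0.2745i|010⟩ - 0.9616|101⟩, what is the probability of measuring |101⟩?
0.9247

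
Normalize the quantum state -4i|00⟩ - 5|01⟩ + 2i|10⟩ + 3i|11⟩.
-0.5443i|00⟩ - 0.6804|01⟩ + 0.2722i|10⟩ + (1/√6)i|11⟩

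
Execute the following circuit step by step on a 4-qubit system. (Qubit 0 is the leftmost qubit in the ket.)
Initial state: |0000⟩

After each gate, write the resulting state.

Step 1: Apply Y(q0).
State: i|1000⟩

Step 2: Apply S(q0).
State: -|1000⟩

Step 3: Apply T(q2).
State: -|1000⟩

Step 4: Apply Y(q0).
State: i|0000⟩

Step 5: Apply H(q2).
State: (1/√2)i|0000⟩ + (1/√2)i|0010⟩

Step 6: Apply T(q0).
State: (1/√2)i|0000⟩ + (1/√2)i|0010⟩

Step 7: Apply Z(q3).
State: (1/√2)i|0000⟩ + (1/√2)i|0010⟩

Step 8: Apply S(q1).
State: (1/√2)i|0000⟩ + (1/√2)i|0010⟩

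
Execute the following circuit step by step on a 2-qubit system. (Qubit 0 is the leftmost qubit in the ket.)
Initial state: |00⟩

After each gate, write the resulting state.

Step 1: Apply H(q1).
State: 1/√2|00⟩ + 1/√2|01⟩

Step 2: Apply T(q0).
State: 1/√2|00⟩ + 1/√2|01⟩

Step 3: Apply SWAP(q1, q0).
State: 1/√2|00⟩ + 1/√2|10⟩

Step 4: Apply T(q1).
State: 1/√2|00⟩ + 1/√2|10⟩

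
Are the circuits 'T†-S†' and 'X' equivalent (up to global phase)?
No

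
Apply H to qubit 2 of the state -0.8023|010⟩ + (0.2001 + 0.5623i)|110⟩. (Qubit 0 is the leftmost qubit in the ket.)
-0.5673|010⟩ - 0.5673|011⟩ + (0.1415 + 0.3976i)|110⟩ + (0.1415 + 0.3976i)|111⟩

H on qubit 2 mixes each pair of kets that differ only in qubit 2: amplitudes (a, b) of (|…0…⟩, |…1…⟩) become ((a + b)/√2, (a − b)/√2). Kets absent from the input have amplitude 0.
(|010⟩, |011⟩): (a, b) = (-0.8023, 0) → (-0.5673, -0.5673)
(|110⟩, |111⟩): (a, b) = ((0.2001 + 0.5623i), 0) → ((0.1415 + 0.3976i), (0.1415 + 0.3976i))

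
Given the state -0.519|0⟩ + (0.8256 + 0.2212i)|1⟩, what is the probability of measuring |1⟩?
0.7305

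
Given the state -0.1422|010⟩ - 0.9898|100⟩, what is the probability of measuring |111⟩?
0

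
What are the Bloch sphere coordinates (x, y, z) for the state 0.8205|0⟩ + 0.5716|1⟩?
(0.938, 0, 0.3465)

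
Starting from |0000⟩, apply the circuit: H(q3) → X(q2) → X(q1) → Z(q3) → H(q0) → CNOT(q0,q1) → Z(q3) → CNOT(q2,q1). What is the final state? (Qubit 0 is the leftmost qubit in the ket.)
1/2|0010⟩ + 1/2|0011⟩ + 1/2|1110⟩ + 1/2|1111⟩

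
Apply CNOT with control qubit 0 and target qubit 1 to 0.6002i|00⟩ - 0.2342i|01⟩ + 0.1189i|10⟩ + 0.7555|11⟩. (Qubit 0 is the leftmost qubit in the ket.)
0.6002i|00⟩ - 0.2342i|01⟩ + 0.7555|10⟩ + 0.1189i|11⟩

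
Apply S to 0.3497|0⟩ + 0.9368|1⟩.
0.3497|0⟩ + 0.9368i|1⟩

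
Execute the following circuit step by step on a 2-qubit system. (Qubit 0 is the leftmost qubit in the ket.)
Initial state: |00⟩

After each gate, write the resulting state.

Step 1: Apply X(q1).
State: |01⟩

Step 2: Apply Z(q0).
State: |01⟩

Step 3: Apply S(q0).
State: |01⟩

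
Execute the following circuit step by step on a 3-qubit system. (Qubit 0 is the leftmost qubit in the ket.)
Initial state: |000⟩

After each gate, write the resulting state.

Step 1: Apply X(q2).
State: |001⟩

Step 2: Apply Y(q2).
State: -i|000⟩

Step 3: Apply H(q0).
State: -(1/√2)i|000⟩ - (1/√2)i|100⟩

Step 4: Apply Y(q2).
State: 1/√2|001⟩ + 1/√2|101⟩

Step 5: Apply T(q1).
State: 1/√2|001⟩ + 1/√2|101⟩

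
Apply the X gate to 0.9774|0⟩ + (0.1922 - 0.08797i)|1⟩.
(0.1922 - 0.08797i)|0⟩ + 0.9774|1⟩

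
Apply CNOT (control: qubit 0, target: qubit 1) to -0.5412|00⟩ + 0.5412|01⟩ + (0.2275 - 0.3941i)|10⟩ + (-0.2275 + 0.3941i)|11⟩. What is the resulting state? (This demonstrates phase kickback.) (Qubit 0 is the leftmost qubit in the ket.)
-0.5412|00⟩ + 0.5412|01⟩ + (-0.2275 + 0.3941i)|10⟩ + (0.2275 - 0.3941i)|11⟩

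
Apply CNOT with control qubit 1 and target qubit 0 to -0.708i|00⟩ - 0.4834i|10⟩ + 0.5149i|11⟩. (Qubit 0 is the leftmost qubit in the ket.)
-0.708i|00⟩ + 0.5149i|01⟩ - 0.4834i|10⟩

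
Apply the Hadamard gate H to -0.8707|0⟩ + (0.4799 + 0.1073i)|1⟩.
(-0.2763 + 0.07587i)|0⟩ + (-0.955 - 0.07587i)|1⟩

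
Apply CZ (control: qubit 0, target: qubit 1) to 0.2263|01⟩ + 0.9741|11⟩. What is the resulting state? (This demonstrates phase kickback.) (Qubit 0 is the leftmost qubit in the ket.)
0.2263|01⟩ - 0.9741|11⟩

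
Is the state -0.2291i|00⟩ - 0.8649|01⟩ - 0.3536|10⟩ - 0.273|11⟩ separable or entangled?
Entangled

Writing the state as a|00⟩ + b|01⟩ + c|10⟩ + d|11⟩, it is a product state iff ad − bc = 0.
Here (a, b, c, d) = (-0.2291i, -0.8649, -0.3536, -0.273): ad − bc = (-0.2291i)(-0.273) − (-0.8649)(-0.3536) = (-0.3058 + 0.06254i) ≠ 0, so the state is entangled.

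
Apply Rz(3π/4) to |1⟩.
(0.3827 + 0.9239i)|1⟩

Rz(3π/4) = [[e^(−iθ/2), 0], [0, e^(iθ/2)]] with e^(±iθ/2) = cos(θ/2) ± i·sin(θ/2); θ = 3π/4, cos(θ/2) ≈ 0.382683, sin(θ/2) ≈ 0.92388.
With a = amp(|0⟩) = 0 and b = amp(|1⟩) = 1:
new amp(|0⟩) = (0.382683 - 0.92388i)·a = 0
new amp(|1⟩) = (0.382683 + 0.92388i)·b = (0.3827 + 0.9239i)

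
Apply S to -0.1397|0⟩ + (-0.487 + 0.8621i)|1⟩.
-0.1397|0⟩ + (-0.8621 - 0.487i)|1⟩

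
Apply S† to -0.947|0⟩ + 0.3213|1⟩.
-0.947|0⟩ - 0.3213i|1⟩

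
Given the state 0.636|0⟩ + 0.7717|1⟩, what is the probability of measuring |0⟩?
0.4045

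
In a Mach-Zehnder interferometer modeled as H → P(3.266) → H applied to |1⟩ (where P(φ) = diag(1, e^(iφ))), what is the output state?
(0.9961 + 0.06204i)|0⟩ + (0.003864 - 0.06204i)|1⟩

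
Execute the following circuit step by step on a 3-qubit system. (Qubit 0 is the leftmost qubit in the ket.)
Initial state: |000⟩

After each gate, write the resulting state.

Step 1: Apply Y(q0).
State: i|100⟩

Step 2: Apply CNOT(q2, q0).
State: i|100⟩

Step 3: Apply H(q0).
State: (1/√2)i|000⟩ - (1/√2)i|100⟩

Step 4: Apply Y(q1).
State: -1/√2|010⟩ + 1/√2|110⟩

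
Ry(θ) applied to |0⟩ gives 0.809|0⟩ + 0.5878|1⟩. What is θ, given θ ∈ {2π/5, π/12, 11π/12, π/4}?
2π/5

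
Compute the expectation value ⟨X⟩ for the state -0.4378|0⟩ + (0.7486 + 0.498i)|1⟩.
-0.6555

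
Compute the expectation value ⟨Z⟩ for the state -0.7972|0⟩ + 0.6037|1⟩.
0.2711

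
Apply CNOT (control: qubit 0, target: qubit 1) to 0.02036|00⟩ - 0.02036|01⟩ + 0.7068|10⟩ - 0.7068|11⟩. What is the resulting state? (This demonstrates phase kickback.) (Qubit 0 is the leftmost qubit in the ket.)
0.02036|00⟩ - 0.02036|01⟩ - 0.7068|10⟩ + 0.7068|11⟩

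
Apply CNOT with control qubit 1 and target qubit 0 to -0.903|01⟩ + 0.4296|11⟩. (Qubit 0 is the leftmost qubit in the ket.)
0.4296|01⟩ - 0.903|11⟩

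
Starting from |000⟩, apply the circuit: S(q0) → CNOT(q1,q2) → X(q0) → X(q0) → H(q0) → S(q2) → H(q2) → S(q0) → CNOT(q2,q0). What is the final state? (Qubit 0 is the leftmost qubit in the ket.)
1/2|000⟩ + (1/2)i|001⟩ + (1/2)i|100⟩ + 1/2|101⟩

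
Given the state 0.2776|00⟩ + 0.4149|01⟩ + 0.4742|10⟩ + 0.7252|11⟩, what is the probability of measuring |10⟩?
0.2249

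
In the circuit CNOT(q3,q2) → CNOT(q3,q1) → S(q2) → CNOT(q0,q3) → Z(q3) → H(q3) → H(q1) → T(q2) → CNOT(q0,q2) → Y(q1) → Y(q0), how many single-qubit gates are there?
7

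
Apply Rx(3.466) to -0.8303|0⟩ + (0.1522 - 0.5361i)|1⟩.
(-0.395 - 0.1502i)|0⟩ + (-0.02458 + 0.906i)|1⟩

Rx(3.466) = [[cos(θ/2), −i·sin(θ/2)], [−i·sin(θ/2), cos(θ/2)]]; θ = 3.466, cos(θ/2) ≈ -0.161493, sin(θ/2) ≈ 0.986874.
With a = amp(|0⟩) = -0.8303 and b = amp(|1⟩) = (0.1522 - 0.5361i):
new amp(|0⟩) = (-0.161493)·a + (-0.986874i)·b = (-0.395 - 0.1502i)
new amp(|1⟩) = (-0.986874i)·a + (-0.161493)·b = (-0.02458 + 0.906i)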